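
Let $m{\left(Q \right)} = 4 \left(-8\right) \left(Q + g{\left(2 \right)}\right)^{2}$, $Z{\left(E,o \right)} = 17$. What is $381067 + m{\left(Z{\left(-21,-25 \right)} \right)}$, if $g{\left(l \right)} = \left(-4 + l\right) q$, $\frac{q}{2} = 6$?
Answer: $379499$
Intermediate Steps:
$q = 12$ ($q = 2 \cdot 6 = 12$)
$g{\left(l \right)} = -48 + 12 l$ ($g{\left(l \right)} = \left(-4 + l\right) 12 = -48 + 12 l$)
$m{\left(Q \right)} = - 32 \left(-24 + Q\right)^{2}$ ($m{\left(Q \right)} = 4 \left(-8\right) \left(Q + \left(-48 + 12 \cdot 2\right)\right)^{2} = - 32 \left(Q + \left(-48 + 24\right)\right)^{2} = - 32 \left(Q - 24\right)^{2} = - 32 \left(-24 + Q\right)^{2}$)
$381067 + m{\left(Z{\left(-21,-25 \right)} \right)} = 381067 - 32 \left(-24 + 17\right)^{2} = 381067 - 32 \left(-7\right)^{2} = 381067 - 1568 = 379499$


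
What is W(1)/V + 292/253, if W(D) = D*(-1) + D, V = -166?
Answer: 292/253 ≈ 1.1542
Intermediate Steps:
W(D) = 0 (W(D) = -D + D = 0)
W(1)/V + 292/253 = 0/(-166) + 292/253 = 0*(-1/166) + 292*(1/253) = 0 + 292/253 = 292/253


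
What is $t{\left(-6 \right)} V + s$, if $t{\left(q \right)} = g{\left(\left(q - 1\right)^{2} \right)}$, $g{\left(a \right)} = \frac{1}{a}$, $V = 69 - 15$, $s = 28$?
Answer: $\frac{1426}{49} \approx 29.102$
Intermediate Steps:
$V = 54$
$t{\left(q \right)} = \frac{1}{\left(-1 + q\right)^{2}}$ ($t{\left(q \right)} = \frac{1}{\left(q - 1\right)^{2}} = \frac{1}{\left(-1 + q\right)^{2}}$)
$t{\left(-6 \right)} V + s = \frac{1}{\left(-1 - 6\right)^{2}} \cdot 54 + 28 = \frac{1}{49} \cdot 54 + 28 = \frac{54}{49} + 28 = \frac{1426}{49}$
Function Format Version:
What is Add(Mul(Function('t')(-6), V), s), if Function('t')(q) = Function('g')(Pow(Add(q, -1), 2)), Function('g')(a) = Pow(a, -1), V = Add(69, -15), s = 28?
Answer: Rational(1426, 49) ≈ 29.102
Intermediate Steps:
V = 54
Function('t')(q) = Pow(Add(-1, q), -2) (Function('t')(q) = Pow(Pow(Add(q, -1), 2), -1) = Pow(Pow(Add(-1, q), 2), -1) = Pow(Add(-1, q), -2))
Add(Mul(Function('t')(-6), V), s) = Add(Mul(Pow(Add(-1, -6), -2), 54), 28) = Add(Mul(Pow(-7, -2), 54), 28) = Add(Mul(Rational(1, 49), 54), 28) = Add(Rational(54, 49), 28) = Rational(1426, 49)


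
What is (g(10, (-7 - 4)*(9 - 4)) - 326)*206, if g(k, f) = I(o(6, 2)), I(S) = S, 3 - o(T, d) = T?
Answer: -67774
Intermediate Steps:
o(T, d) = 3 - T
g(k, f) = -3 (g(k, f) = 3 - 1*6 = 3 - 6 = -3)
(g(10, (-7 - 4)*(9 - 4)) - 326)*206 = (-3 - 326)*206 = -329*206 = -67774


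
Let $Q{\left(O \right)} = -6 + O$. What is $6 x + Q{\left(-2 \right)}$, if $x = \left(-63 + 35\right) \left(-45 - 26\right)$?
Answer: $11920$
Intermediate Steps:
$x = 1988$ ($x = \left(-28\right) \left(-71\right) = 1988$)
$6 x + Q{\left(-2 \right)} = 6 \cdot 1988 - 8 = 11928 - 8 = 11920$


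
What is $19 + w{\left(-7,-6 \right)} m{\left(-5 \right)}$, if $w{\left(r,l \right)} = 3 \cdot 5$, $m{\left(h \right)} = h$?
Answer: $-56$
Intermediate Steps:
$w{\left(r,l \right)} = 15$
$19 + w{\left(-7,-6 \right)} m{\left(-5 \right)} = 19 + 15 \left(-5\right) = 19 - 75 = -56$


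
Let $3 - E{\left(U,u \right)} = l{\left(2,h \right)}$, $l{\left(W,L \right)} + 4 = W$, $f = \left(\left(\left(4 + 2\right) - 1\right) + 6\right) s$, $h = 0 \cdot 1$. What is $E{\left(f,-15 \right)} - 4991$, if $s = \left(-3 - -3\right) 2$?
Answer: $-4986$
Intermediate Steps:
$s = 0$ ($s = \left(-3 + 3\right) 2 = 0 \cdot 2 = 0$)
$h = 0$
$f = 0$ ($f = \left(\left(\left(4 + 2\right) - 1\right) + 6\right) 0 = \left(\left(6 - 1\right) + 6\right) 0 = \left(5 + 6\right) 0 = 11 \cdot 0 = 0$)
$l{\left(W,L \right)} = -4 + W$
$E{\left(U,u \right)} = 5$ ($E{\left(U,u \right)} = 3 - \left(-4 + 2\right) = 3 - -2 = 3 + 2 = 5$)
$E{\left(f,-15 \right)} - 4991 = 5 - 4991 = -4986$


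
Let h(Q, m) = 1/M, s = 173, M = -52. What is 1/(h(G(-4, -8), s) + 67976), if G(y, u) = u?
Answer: 52/3534751 ≈ 1.4711e-5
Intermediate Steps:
h(Q, m) = -1/52 (h(Q, m) = 1/(-52) = -1/52)
1/(h(G(-4, -8), s) + 67976) = 1/(-1/52 + 67976) = 1/(3534751/52) = 52/3534751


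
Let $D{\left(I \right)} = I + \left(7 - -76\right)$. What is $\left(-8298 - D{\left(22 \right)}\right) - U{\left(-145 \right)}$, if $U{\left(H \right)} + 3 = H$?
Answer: $-8255$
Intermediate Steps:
$U{\left(H \right)} = -3 + H$
$D{\left(I \right)} = 83 + I$ ($D{\left(I \right)} = I + \left(7 + 76\right) = I + 83 = 83 + I$)
$\left(-8298 - D{\left(22 \right)}\right) - U{\left(-145 \right)} = \left(-8298 - \left(83 + 22\right)\right) - \left(-3 - 145\right) = \left(-8298 - 105\right) - -148 = \left(-8298 - 105\right) + 148 = -8403 + 148 = -8255$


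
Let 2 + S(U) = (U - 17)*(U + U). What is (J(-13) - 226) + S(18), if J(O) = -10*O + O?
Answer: -75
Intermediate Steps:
S(U) = -2 + 2*U*(-17 + U) (S(U) = -2 + (U - 17)*(U + U) = -2 + (-17 + U)*(2*U) = -2 + 2*U*(-17 + U))
J(O) = -9*O
(J(-13) - 226) + S(18) = (-9*(-13) - 226) + (-2 - 34*18 + 2*18**2) = (117 - 226) + (-2 - 612 + 2*324) = -109 + (-2 - 612 + 648) = -109 + 34 = -75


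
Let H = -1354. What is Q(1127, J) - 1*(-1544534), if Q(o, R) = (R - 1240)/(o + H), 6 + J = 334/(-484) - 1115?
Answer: 84848002285/54934 ≈ 1.5445e+6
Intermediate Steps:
J = -271449/242 (J = -6 + (334/(-484) - 1115) = -6 + (334*(-1/484) - 1115) = -6 + (-167/242 - 1115) = -6 - 269997/242 = -271449/242 ≈ -1121.7)
Q(o, R) = (-1240 + R)/(-1354 + o) (Q(o, R) = (R - 1240)/(o - 1354) = (-1240 + R)/(-1354 + o))
Q(1127, J) - 1*(-1544534) = (-1240 - 271449/242)/(-1354 + 1127) - 1*(-1544534) = -571529/242/(-227) + 1544534 = -1/227*(-571529/242) + 1544534 = 571529/54934 + 1544534 = 84848002285/54934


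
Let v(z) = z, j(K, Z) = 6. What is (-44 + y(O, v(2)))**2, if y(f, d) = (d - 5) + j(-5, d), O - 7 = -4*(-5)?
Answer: 1681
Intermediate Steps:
O = 27 (O = 7 - 4*(-5) = 7 - 1*(-20) = 7 + 20 = 27)
y(f, d) = 1 + d (y(f, d) = (d - 5) + 6 = (-5 + d) + 6 = 1 + d)
(-44 + y(O, v(2)))**2 = (-44 + (1 + 2))**2 = (-44 + 3)**2 = (-41)**2 = 1681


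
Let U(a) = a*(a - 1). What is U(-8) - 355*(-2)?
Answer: 782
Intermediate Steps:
U(a) = a*(-1 + a)
U(-8) - 355*(-2) = -8*(-1 - 8) - 355*(-2) = -8*(-9) + 710 = 72 + 710 = 782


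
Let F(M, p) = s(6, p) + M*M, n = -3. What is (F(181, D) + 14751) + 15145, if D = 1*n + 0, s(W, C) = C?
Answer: 62654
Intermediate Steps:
D = -3 (D = 1*(-3) + 0 = -3 + 0 = -3)
F(M, p) = p + M² (F(M, p) = p + M*M = p + M²)
(F(181, D) + 14751) + 15145 = ((-3 + 181²) + 14751) + 15145 = ((-3 + 32761) + 14751) + 15145 = (32758 + 14751) + 15145 = 47509 + 15145 = 62654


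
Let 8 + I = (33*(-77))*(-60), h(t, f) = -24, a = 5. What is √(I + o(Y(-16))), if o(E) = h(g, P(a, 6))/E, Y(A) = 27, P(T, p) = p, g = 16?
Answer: 2*√343015/3 ≈ 390.45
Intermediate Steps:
I = 152452 (I = -8 + (33*(-77))*(-60) = -8 - 2541*(-60) = -8 + 152460 = 152452)
o(E) = -24/E
√(I + o(Y(-16))) = √(152452 - 24/27) = √(152452 - 24*1/27) = √(152452 - 8/9) = √(1372060/9) = 2*√343015/3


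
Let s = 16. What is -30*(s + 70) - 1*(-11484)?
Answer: 8904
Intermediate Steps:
-30*(s + 70) - 1*(-11484) = -30*(16 + 70) - 1*(-11484) = -30*86 + 11484 = -2580 + 11484 = 8904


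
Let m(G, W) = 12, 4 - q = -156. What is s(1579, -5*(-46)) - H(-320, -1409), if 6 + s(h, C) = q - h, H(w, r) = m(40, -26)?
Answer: -1437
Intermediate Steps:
q = 160 (q = 4 - 1*(-156) = 4 + 156 = 160)
H(w, r) = 12
s(h, C) = 154 - h (s(h, C) = -6 + (160 - h) = 154 - h)
s(1579, -5*(-46)) - H(-320, -1409) = (154 - 1*1579) - 1*12 = (154 - 1579) - 12 = -1425 - 12 = -1437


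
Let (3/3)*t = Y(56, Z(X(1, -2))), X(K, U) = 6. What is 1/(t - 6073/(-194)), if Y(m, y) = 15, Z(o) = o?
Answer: 194/8983 ≈ 0.021596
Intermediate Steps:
t = 15
1/(t - 6073/(-194)) = 1/(15 - 6073/(-194)) = 1/(15 - 6073*(-1/194)) = 1/(15 + 6073/194) = 1/(8983/194) = 194/8983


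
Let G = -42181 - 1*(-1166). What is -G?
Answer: 41015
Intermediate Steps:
G = -41015 (G = -42181 + 1166 = -41015)
-G = -1*(-41015) = 41015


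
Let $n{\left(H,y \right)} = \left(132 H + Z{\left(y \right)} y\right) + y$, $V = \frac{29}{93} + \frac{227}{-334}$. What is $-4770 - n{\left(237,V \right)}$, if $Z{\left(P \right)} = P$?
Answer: $- \frac{34786399814851}{964847844} \approx -36054.0$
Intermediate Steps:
$V = - \frac{11425}{31062}$ ($V = 29 \cdot \frac{1}{93} + 227 \left(- \frac{1}{334}\right) = \frac{29}{93} - \frac{227}{334} = - \frac{11425}{31062} \approx -0.36781$)
$n{\left(H,y \right)} = y + y^{2} + 132 H$ ($n{\left(H,y \right)} = \left(132 H + y y\right) + y = \left(132 H + y^{2}\right) + y = \left(y^{2} + 132 H\right) + y = y + y^{2} + 132 H$)
$-4770 - n{\left(237,V \right)} = -4770 - \left(- \frac{11425}{31062} + \left(- \frac{11425}{31062}\right)^{2} + 132 \cdot 237\right) = -4770 - \left(- \frac{11425}{31062} + \frac{130530625}{964847844} + 31284\right) = -4770 - \frac{30184075598971}{964847844} = - \frac{34786399814851}{964847844}$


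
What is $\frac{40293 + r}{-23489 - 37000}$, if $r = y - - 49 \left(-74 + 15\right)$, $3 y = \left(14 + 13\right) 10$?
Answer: $- \frac{2884}{4653} \approx -0.61981$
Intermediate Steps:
$y = 90$ ($y = \frac{\left(14 + 13\right) 10}{3} = \frac{27 \cdot 10}{3} = \frac{1}{3} \cdot 270 = 90$)
$r = -2801$ ($r = 90 - - 49 \left(-74 + 15\right) = 90 - \left(-49\right) \left(-59\right) = 90 - 2891 = -2801$)
$\frac{40293 + r}{-23489 - 37000} = \frac{40293 - 2801}{-23489 - 37000} = \frac{37492}{-60489} = 37492 \left(- \frac{1}{60489}\right) = - \frac{2884}{4653}$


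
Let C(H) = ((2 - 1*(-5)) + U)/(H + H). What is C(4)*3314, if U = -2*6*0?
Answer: 11599/4 ≈ 2899.8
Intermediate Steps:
U = 0 (U = -12*0 = 0)
C(H) = 7/(2*H) (C(H) = ((2 - 1*(-5)) + 0)/(H + H) = ((2 + 5) + 0)/((2*H)) = (7 + 0)*(1/(2*H)) = 7*(1/(2*H)) = 7/(2*H))
C(4)*3314 = ((7/2)/4)*3314 = ((7/2)*(1/4))*3314 = (7/8)*3314 = 11599/4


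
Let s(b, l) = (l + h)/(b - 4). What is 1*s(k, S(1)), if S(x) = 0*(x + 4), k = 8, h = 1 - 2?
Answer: -1/4 ≈ -0.25000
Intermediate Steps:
h = -1
S(x) = 0 (S(x) = 0*(4 + x) = 0)
s(b, l) = (-1 + l)/(-4 + b) (s(b, l) = (l - 1)/(b - 4) = (-1 + l)/(-4 + b))
1*s(k, S(1)) = 1*((-1 + 0)/(-4 + 8)) = 1*(-1/4) = -1/4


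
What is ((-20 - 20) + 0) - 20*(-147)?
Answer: 2900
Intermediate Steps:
((-20 - 20) + 0) - 20*(-147) = (-40 + 0) + 2940 = -40 + 2940 = 2900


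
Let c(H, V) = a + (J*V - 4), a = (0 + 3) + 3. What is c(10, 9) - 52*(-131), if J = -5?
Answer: 6769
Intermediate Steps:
a = 6 (a = 3 + 3 = 6)
c(H, V) = 2 - 5*V (c(H, V) = 6 + (-5*V - 4) = 6 + (-4 - 5*V) = 2 - 5*V)
c(10, 9) - 52*(-131) = (2 - 5*9) - 52*(-131) = (2 - 45) + 6812 = -43 + 6812 = 6769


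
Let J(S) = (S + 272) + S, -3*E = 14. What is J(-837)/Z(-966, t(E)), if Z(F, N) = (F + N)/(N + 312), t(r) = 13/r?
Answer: 674362/1507 ≈ 447.49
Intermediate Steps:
E = -14/3 (E = -1/3*14 = -14/3 ≈ -4.6667)
Z(F, N) = (F + N)/(312 + N)
J(S) = 272 + 2*S (J(S) = (272 + S) + S = 272 + 2*S)
J(-837)/Z(-966, t(E)) = (272 + 2*(-837))/(((-966 + 13/(-14/3))/(312 + 13/(-14/3)))) = (272 - 1674)/(((-966 + 13*(-3/14))/(312 + 13*(-3/14)))) = -1402*(312 - 39/14)/(-966 - 39/14) = -1402/(-13563/14/(4329/14)) = -1402/((14/4329)*(-13563/14)) = -1402/(-1507/481) = -1402*(-481/1507) = 674362/1507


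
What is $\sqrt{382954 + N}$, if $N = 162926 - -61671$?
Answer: $7 \sqrt{12399} \approx 779.46$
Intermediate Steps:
$N = 224597$ ($N = 162926 + 61671 = 224597$)
$\sqrt{382954 + N} = \sqrt{382954 + 224597} = \sqrt{607551} = 7 \sqrt{12399}$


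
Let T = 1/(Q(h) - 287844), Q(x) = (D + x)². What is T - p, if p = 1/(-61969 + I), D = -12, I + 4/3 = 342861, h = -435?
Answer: -1106777/74184629520 ≈ -1.4919e-5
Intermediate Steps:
I = 1028579/3 (I = -4/3 + 342861 = 1028579/3 ≈ 3.4286e+5)
Q(x) = (-12 + x)²
p = 3/842672 (p = 1/(-61969 + 1028579/3) = 1/(842672/3) = 3/842672 ≈ 3.5601e-6)
T = -1/88035 (T = 1/((-12 - 435)² - 287844) = 1/((-447)² - 287844) = 1/(199809 - 287844) = 1/(-88035) = -1/88035 ≈ -1.1359e-5)
T - p = -1/88035 - 1*3/842672 = -1/88035 - 3/842672 = -1106777/74184629520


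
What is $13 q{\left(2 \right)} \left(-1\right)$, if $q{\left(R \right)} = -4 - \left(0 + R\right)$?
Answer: $78$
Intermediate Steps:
$q{\left(R \right)} = -4 - R$
$13 q{\left(2 \right)} \left(-1\right) = 13 \left(-4 - 2\right) \left(-1\right) = 13 \left(-6\right) \left(-1\right) = \left(-78\right) \left(-1\right) = 78$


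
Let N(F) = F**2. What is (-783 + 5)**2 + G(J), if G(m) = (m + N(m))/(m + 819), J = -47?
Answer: 233640705/386 ≈ 6.0529e+5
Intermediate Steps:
G(m) = (m + m**2)/(819 + m) (G(m) = (m + m**2)/(m + 819) = (m + m**2)/(819 + m))
(-783 + 5)**2 + G(J) = (-783 + 5)**2 - 47*(1 - 47)/(819 - 47) = (-778)**2 - 47*(-46)/772 = 605284 - 47*1/772*(-46) = 605284 + 1081/386 = 233640705/386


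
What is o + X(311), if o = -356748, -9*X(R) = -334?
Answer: -3210398/9 ≈ -3.5671e+5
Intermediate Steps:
X(R) = 334/9 (X(R) = -⅑*(-334) = 334/9)
o + X(311) = -356748 + 334/9 = -3210398/9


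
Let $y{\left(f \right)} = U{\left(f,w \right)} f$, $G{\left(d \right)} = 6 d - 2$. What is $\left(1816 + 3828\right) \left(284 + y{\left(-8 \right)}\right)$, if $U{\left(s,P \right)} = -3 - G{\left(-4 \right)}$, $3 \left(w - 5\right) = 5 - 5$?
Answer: $564400$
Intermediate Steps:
$G{\left(d \right)} = -2 + 6 d$
$w = 5$ ($w = 5 + \frac{5 - 5}{3} = 5 + \frac{1}{3} \cdot 0 = 5 + 0 = 5$)
$U{\left(s,P \right)} = 23$ ($U{\left(s,P \right)} = -3 - \left(-2 + 6 \left(-4\right)\right) = -3 - \left(-2 - 24\right) = -3 - -26 = -3 + 26 = 23$)
$y{\left(f \right)} = 23 f$
$\left(1816 + 3828\right) \left(284 + y{\left(-8 \right)}\right) = \left(1816 + 3828\right) \left(284 + 23 \left(-8\right)\right) = 5644 \left(284 - 184\right) = 5644 \cdot 100 = 564400$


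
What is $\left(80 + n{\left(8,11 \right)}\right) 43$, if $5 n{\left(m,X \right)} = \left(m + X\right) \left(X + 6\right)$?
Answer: $\frac{31089}{5} \approx 6217.8$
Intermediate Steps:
$n{\left(m,X \right)} = \frac{\left(6 + X\right) \left(X + m\right)}{5}$ ($n{\left(m,X \right)} = \frac{\left(m + X\right) \left(X + 6\right)}{5} = \frac{\left(X + m\right) \left(6 + X\right)}{5} = \frac{\left(6 + X\right) \left(X + m\right)}{5}$)
$\left(80 + n{\left(8,11 \right)}\right) 43 = \left(80 + \left(\frac{11^{2}}{5} + \frac{6}{5} \cdot 11 + \frac{6}{5} \cdot 8 + \frac{1}{5} \cdot 11 \cdot 8\right)\right) 43 = \left(80 + \left(\frac{1}{5} \cdot 121 + \frac{66}{5} + \frac{48}{5} + \frac{88}{5}\right)\right) 43 = \left(80 + \left(\frac{121}{5} + \frac{66}{5} + \frac{48}{5} + \frac{88}{5}\right)\right) 43 = \left(80 + \frac{323}{5}\right) 43 = \frac{723}{5} \cdot 43 = \frac{31089}{5}$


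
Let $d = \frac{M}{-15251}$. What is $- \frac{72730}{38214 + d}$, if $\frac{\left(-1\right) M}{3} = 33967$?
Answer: $- \frac{31691578}{16654389} \approx -1.9029$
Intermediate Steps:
$M = -101901$ ($M = \left(-3\right) 33967 = -101901$)
$d = \frac{101901}{15251}$ ($d = - \frac{101901}{-15251} = \left(-101901\right) \left(- \frac{1}{15251}\right) = \frac{101901}{15251} \approx 6.6816$)
$- \frac{72730}{38214 + d} = - \frac{72730}{38214 + \frac{101901}{15251}} = - \frac{72730}{\frac{582903615}{15251}} = \left(-72730\right) \frac{15251}{582903615} = - \frac{31691578}{16654389}$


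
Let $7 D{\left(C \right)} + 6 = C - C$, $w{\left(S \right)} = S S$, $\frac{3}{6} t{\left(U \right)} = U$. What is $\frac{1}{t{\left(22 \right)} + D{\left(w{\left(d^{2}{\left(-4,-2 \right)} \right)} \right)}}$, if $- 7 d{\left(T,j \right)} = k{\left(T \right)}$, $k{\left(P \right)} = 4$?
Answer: $\frac{7}{302} \approx 0.023179$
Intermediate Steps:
$t{\left(U \right)} = 2 U$
$d{\left(T,j \right)} = - \frac{4}{7}$ ($d{\left(T,j \right)} = \left(- \frac{1}{7}\right) 4 = - \frac{4}{7}$)
$w{\left(S \right)} = S^{2}$
$D{\left(C \right)} = - \frac{6}{7}$ ($D{\left(C \right)} = - \frac{6}{7} + \frac{C - C}{7} = - \frac{6}{7} + \frac{1}{7} \cdot 0 = - \frac{6}{7} + 0 = - \frac{6}{7}$)
$\frac{1}{t{\left(22 \right)} + D{\left(w{\left(d^{2}{\left(-4,-2 \right)} \right)} \right)}} = \frac{1}{2 \cdot 22 - \frac{6}{7}} = \frac{1}{44 - \frac{6}{7}} = \frac{1}{\frac{302}{7}} = \frac{7}{302}$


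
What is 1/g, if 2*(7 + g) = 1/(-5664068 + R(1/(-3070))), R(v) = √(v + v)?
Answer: -1378870035333348308/9652090369054261011 + 2*I*√1535/9652090369054261011 ≈ -0.14286 + 8.1183e-18*I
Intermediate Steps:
R(v) = √2*√v (R(v) = √(2*v) = √2*√v)
g = -7 + 1/(2*(-5664068 + I*√1535/1535)) (g = -7 + 1/(2*(-5664068 + √2*√(1/(-3070)))) = -7 + 1/(2*(-5664068 + √2*√(-1/3070))) = -7 + 1/(2*(-5664068 + √2*(I*√3070/3070))) = -7 + 1/(2*(-5664068 + I*√1535/1535)) ≈ -7.0 - 3.9779e-16*I)
1/g = 1/(-344717508833337077/49245357783737841 - I*√1535/98490715567475682)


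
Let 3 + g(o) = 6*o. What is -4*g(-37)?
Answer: 900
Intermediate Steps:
g(o) = -3 + 6*o
-4*g(-37) = -4*(-3 + 6*(-37)) = -4*(-3 - 222) = -4*(-225) = 900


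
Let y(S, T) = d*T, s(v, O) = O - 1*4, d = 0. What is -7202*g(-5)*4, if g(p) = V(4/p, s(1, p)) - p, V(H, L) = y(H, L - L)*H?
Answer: -144040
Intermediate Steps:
s(v, O) = -4 + O (s(v, O) = O - 4 = -4 + O)
y(S, T) = 0 (y(S, T) = 0*T = 0)
V(H, L) = 0 (V(H, L) = 0*H = 0)
g(p) = -p (g(p) = 0 - p = -p)
-7202*g(-5)*4 = -7202*(-1*(-5))*4 = -36010*4 = -7202*20 = -144040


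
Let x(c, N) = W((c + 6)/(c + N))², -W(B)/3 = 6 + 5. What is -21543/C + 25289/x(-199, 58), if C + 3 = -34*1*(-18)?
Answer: -22202/1827 ≈ -12.152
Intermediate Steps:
W(B) = -33 (W(B) = -3*(6 + 5) = -3*11 = -33)
x(c, N) = 1089 (x(c, N) = (-33)² = 1089)
C = 609 (C = -3 - 34*1*(-18) = -3 - 34*(-18) = -3 + 612 = 609)
-21543/C + 25289/x(-199, 58) = -21543/609 + 25289/1089 = -21543*1/609 + 25289*(1/1089) = -7181/203 + 209/9 = -22202/1827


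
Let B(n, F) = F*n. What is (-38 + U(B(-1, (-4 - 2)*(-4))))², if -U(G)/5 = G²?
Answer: 8514724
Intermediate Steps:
U(G) = -5*G²
(-38 + U(B(-1, (-4 - 2)*(-4))))² = (-38 - 5*16*(-4 - 2)²)² = (-38 - 5*(-6*(-4)*(-1))²)² = (-38 - 5*(24*(-1))²)² = (-38 - 5*(-24)²)² = (-38 - 5*576)² = (-38 - 2880)² = (-2918)² = 8514724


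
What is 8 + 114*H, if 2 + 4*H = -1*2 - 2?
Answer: -163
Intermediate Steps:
H = -3/2 (H = -1/2 + (-1*2 - 2)/4 = -1/2 + (-2 - 2)/4 = -1/2 + (1/4)*(-4) = -1/2 - 1 = -3/2 ≈ -1.5000)
8 + 114*H = 8 + 114*(-3/2) = 8 - 171 = -163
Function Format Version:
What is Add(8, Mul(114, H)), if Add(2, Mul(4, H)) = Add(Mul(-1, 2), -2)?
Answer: -163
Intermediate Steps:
H = Rational(-3, 2) (H = Add(Rational(-1, 2), Mul(Rational(1, 4), Add(Mul(-1, 2), -2))) = Add(Rational(-1, 2), Mul(Rational(1, 4), Add(-2, -2))) = Add(Rational(-1, 2), Mul(Rational(1, 4), -4)) = Add(Rational(-1, 2), -1) = Rational(-3, 2) ≈ -1.5000)
Add(8, Mul(114, H)) = Add(8, Mul(114, Rational(-3, 2))) = Add(8, -171) = -163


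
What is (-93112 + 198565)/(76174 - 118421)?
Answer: -105453/42247 ≈ -2.4961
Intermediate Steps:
(-93112 + 198565)/(76174 - 118421) = 105453/(-42247) = 105453*(-1/42247) = -105453/42247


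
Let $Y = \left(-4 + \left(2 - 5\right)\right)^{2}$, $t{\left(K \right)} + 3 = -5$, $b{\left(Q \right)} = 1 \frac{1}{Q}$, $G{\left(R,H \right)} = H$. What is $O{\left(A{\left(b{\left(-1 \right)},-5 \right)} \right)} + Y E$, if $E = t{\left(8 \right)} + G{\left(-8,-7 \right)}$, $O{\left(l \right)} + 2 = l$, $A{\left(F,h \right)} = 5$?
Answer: $-732$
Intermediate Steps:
$b{\left(Q \right)} = \frac{1}{Q}$
$t{\left(K \right)} = -8$ ($t{\left(K \right)} = -3 - 5 = -8$)
$O{\left(l \right)} = -2 + l$
$Y = 49$ ($Y = \left(-4 + \left(2 - 5\right)\right)^{2} = \left(-4 - 3\right)^{2} = \left(-7\right)^{2} = 49$)
$E = -15$ ($E = -8 - 7 = -15$)
$O{\left(A{\left(b{\left(-1 \right)},-5 \right)} \right)} + Y E = \left(-2 + 5\right) + 49 \left(-15\right) = 3 - 735 = -732$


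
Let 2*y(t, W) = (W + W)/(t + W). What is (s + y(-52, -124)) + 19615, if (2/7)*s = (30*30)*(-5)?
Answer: 170091/44 ≈ 3865.7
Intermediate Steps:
y(t, W) = W/(W + t) (y(t, W) = ((W + W)/(t + W))/2 = ((2*W)/(W + t))/2 = (2*W/(W + t))/2 = W/(W + t))
s = -15750 (s = 7*((30*30)*(-5))/2 = 7*(900*(-5))/2 = (7/2)*(-4500) = -15750)
(s + y(-52, -124)) + 19615 = (-15750 - 124/(-124 - 52)) + 19615 = (-15750 - 124/(-176)) + 19615 = (-15750 - 124*(-1/176)) + 19615 = (-15750 + 31/44) + 19615 = -692969/44 + 19615 = 170091/44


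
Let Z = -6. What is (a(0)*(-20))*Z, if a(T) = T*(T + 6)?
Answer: 0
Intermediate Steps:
a(T) = T*(6 + T)
(a(0)*(-20))*Z = ((0*(6 + 0))*(-20))*(-6) = ((0*6)*(-20))*(-6) = (0*(-20))*(-6) = 0*(-6) = 0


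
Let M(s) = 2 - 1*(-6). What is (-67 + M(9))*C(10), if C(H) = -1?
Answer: 59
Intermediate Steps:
M(s) = 8 (M(s) = 2 + 6 = 8)
(-67 + M(9))*C(10) = (-67 + 8)*(-1) = -59*(-1) = 59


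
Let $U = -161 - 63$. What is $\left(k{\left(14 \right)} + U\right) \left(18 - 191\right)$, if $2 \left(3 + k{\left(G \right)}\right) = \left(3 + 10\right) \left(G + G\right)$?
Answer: $7785$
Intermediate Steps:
$U = -224$ ($U = -161 - 63 = -224$)
$k{\left(G \right)} = -3 + 13 G$ ($k{\left(G \right)} = -3 + \frac{\left(3 + 10\right) \left(G + G\right)}{2} = -3 + \frac{13 \cdot 2 G}{2} = -3 + \frac{26 G}{2} = -3 + 13 G$)
$\left(k{\left(14 \right)} + U\right) \left(18 - 191\right) = \left(\left(-3 + 13 \cdot 14\right) - 224\right) \left(18 - 191\right) = \left(\left(-3 + 182\right) - 224\right) \left(18 - 191\right) = \left(179 - 224\right) \left(-173\right) = \left(-45\right) \left(-173\right) = 7785$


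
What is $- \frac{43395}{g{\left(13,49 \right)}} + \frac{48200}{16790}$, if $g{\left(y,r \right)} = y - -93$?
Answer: $- \frac{72349285}{177974} \approx -406.52$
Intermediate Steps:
$g{\left(y,r \right)} = 93 + y$ ($g{\left(y,r \right)} = y + 93 = 93 + y$)
$- \frac{43395}{g{\left(13,49 \right)}} + \frac{48200}{16790} = - \frac{43395}{93 + 13} + \frac{48200}{16790} = - \frac{43395}{106} + 48200 \cdot \frac{1}{16790} = \left(-43395\right) \frac{1}{106} + \frac{4820}{1679} = - \frac{43395}{106} + \frac{4820}{1679} = - \frac{72349285}{177974}$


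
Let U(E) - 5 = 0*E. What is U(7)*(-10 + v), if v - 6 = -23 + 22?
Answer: -25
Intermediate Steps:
U(E) = 5 (U(E) = 5 + 0*E = 5 + 0 = 5)
v = 5 (v = 6 + (-23 + 22) = 6 - 1 = 5)
U(7)*(-10 + v) = 5*(-10 + 5) = 5*(-5) = -25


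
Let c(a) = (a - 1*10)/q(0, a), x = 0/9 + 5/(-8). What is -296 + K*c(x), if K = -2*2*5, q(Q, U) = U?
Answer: -636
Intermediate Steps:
K = -20 (K = -4*5 = -20)
x = -5/8 (x = 0*(⅑) + 5*(-⅛) = 0 - 5/8 = -5/8 ≈ -0.62500)
c(a) = (-10 + a)/a (c(a) = (a - 1*10)/a = (a - 10)/a = (-10 + a)/a)
-296 + K*c(x) = -296 - 20*(-10 - 5/8)/(-5/8) = -296 - (-32)*(-85)/8 = -296 - 20*17 = -296 - 340 = -636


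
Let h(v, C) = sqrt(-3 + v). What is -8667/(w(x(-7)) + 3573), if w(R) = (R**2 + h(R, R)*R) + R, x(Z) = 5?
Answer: -31227201/12981559 + 43335*sqrt(2)/12981559 ≈ -2.4008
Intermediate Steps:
w(R) = R + R**2 + R*sqrt(-3 + R) (w(R) = (R**2 + sqrt(-3 + R)*R) + R = (R**2 + R*sqrt(-3 + R)) + R = R + R**2 + R*sqrt(-3 + R))
-8667/(w(x(-7)) + 3573) = -8667/(5*(1 + 5 + sqrt(-3 + 5)) + 3573) = -8667/(5*(1 + 5 + sqrt(2)) + 3573) = -8667/(5*(6 + sqrt(2)) + 3573) = -8667/((30 + 5*sqrt(2)) + 3573) = -8667/(3603 + 5*sqrt(2))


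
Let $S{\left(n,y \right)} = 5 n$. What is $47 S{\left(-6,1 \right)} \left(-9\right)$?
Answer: $12690$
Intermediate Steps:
$47 S{\left(-6,1 \right)} \left(-9\right) = 47 \cdot 5 \left(-6\right) \left(-9\right) = 47 \left(-30\right) \left(-9\right) = \left(-1410\right) \left(-9\right) = 12690$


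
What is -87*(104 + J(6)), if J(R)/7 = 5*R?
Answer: -27318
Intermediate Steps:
J(R) = 35*R (J(R) = 7*(5*R) = 35*R)
-87*(104 + J(6)) = -87*(104 + 35*6) = -87*(104 + 210) = -87*314 = -27318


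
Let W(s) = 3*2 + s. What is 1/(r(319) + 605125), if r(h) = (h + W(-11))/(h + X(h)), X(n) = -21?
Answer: 149/90163782 ≈ 1.6525e-6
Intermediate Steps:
W(s) = 6 + s
r(h) = (-5 + h)/(-21 + h) (r(h) = (h + (6 - 11))/(h - 21) = (h - 5)/(-21 + h) = (-5 + h)/(-21 + h))
1/(r(319) + 605125) = 1/((-5 + 319)/(-21 + 319) + 605125) = 1/(314/298 + 605125) = 1/((1/298)*314 + 605125) = 1/(157/149 + 605125) = 1/(90163782/149) = 149/90163782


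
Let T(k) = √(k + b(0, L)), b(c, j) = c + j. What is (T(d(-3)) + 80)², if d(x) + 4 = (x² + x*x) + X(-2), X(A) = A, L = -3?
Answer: 6889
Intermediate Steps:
d(x) = -6 + 2*x² (d(x) = -4 + ((x² + x*x) - 2) = -4 + ((x² + x²) - 2) = -4 + (2*x² - 2) = -4 + (-2 + 2*x²) = -6 + 2*x²)
T(k) = √(-3 + k) (T(k) = √(k + (0 - 3)) = √(k - 3) = √(-3 + k))
(T(d(-3)) + 80)² = (√(-3 + (-6 + 2*(-3)²)) + 80)² = (√(-3 + (-6 + 2*9)) + 80)² = (√(-3 + (-6 + 18)) + 80)² = (√(-3 + 12) + 80)² = (√9 + 80)² = (3 + 80)² = 83² = 6889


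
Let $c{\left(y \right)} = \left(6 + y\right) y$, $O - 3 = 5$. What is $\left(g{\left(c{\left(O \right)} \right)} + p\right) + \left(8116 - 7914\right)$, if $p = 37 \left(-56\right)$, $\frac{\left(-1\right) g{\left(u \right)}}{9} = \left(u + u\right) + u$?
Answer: $-4894$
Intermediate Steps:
$O = 8$ ($O = 3 + 5 = 8$)
$c{\left(y \right)} = y \left(6 + y\right)$
$g{\left(u \right)} = - 27 u$ ($g{\left(u \right)} = - 9 \left(\left(u + u\right) + u\right) = - 9 \left(2 u + u\right) = - 9 \cdot 3 u = - 27 u$)
$p = -2072$
$\left(g{\left(c{\left(O \right)} \right)} + p\right) + \left(8116 - 7914\right) = \left(- 27 \cdot 8 \left(6 + 8\right) - 2072\right) + \left(8116 - 7914\right) = \left(- 27 \cdot 8 \cdot 14 - 2072\right) + 202 = \left(\left(-27\right) 112 - 2072\right) + 202 = \left(-3024 - 2072\right) + 202 = -5096 + 202 = -4894$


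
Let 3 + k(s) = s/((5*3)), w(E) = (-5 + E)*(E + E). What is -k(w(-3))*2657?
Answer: -2657/5 ≈ -531.40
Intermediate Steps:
w(E) = 2*E*(-5 + E) (w(E) = (-5 + E)*(2*E) = 2*E*(-5 + E))
k(s) = -3 + s/15 (k(s) = -3 + s/((5*3)) = -3 + s/15)
-k(w(-3))*2657 = -(-3 + (2*(-3)*(-5 - 3))/15)*2657 = -(-3 + (2*(-3)*(-8))/15)*2657 = -(-3 + (1/15)*48)*2657 = -(-3 + 16/5)*2657 = -2657/5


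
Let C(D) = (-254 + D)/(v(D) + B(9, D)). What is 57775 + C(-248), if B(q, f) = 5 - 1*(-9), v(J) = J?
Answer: 6759926/117 ≈ 57777.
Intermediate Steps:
B(q, f) = 14 (B(q, f) = 5 + 9 = 14)
C(D) = (-254 + D)/(14 + D) (C(D) = (-254 + D)/(D + 14) = (-254 + D)/(14 + D))
57775 + C(-248) = 57775 + (-254 - 248)/(14 - 248) = 57775 - 502/(-234) = 57775 - 1/234*(-502) = 57775 + 251/117 = 6759926/117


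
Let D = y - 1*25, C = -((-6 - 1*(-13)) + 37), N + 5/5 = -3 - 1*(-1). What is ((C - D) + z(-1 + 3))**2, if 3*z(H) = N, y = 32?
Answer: 2704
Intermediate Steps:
N = -3 (N = -1 + (-3 - 1*(-1)) = -1 + (-3 + 1) = -1 - 2 = -3)
z(H) = -1 (z(H) = (1/3)*(-3) = -1)
C = -44 (C = -((-6 + 13) + 37) = -(7 + 37) = -1*44 = -44)
D = 7 (D = 32 - 1*25 = 32 - 25 = 7)
((C - D) + z(-1 + 3))**2 = ((-44 - 1*7) - 1)**2 = ((-44 - 7) - 1)**2 = (-51 - 1)**2 = (-52)**2 = 2704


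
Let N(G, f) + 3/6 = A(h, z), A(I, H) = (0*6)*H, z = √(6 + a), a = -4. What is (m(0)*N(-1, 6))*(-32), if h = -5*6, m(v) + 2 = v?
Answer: -32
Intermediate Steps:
m(v) = -2 + v
z = √2 (z = √(6 - 4) = √2 ≈ 1.4142)
h = -30
A(I, H) = 0 (A(I, H) = 0*H = 0)
N(G, f) = -½ (N(G, f) = -½ + 0 = -½)
(m(0)*N(-1, 6))*(-32) = ((-2 + 0)*(-½))*(-32) = -2*(-½)*(-32) = 1*(-32) = -32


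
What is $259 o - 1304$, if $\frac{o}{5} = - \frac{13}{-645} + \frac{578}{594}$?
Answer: $- \frac{227086}{12771} \approx -17.781$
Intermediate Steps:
$o = \frac{63422}{12771}$ ($o = 5 \left(- \frac{13}{-645} + \frac{578}{594}\right) = 5 \left(\left(-13\right) \left(- \frac{1}{645}\right) + 578 \cdot \frac{1}{594}\right) = 5 \left(\frac{13}{645} + \frac{289}{297}\right) = 5 \cdot \frac{63422}{63855} = \frac{63422}{12771} \approx 4.9661$)
$259 o - 1304 = 259 \cdot \frac{63422}{12771} - 1304 = \frac{16426298}{12771} - 1304 = - \frac{227086}{12771}$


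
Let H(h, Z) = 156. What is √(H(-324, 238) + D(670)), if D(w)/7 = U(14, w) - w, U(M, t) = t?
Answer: 2*√39 ≈ 12.490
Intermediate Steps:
D(w) = 0 (D(w) = 7*(w - w) = 7*0 = 0)
√(H(-324, 238) + D(670)) = √(156 + 0) = √156 = 2*√39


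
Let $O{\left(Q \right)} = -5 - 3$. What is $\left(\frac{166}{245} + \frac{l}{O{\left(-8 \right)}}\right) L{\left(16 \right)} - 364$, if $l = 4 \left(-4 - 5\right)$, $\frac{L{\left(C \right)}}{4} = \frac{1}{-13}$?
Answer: $- \frac{1164414}{3185} \approx -365.59$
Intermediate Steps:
$L{\left(C \right)} = - \frac{4}{13}$ ($L{\left(C \right)} = \frac{4}{-13} = 4 \left(- \frac{1}{13}\right) = - \frac{4}{13}$)
$O{\left(Q \right)} = -8$
$l = -36$ ($l = 4 \left(-9\right) = -36$)
$\left(\frac{166}{245} + \frac{l}{O{\left(-8 \right)}}\right) L{\left(16 \right)} - 364 = \left(\frac{166}{245} - \frac{36}{-8}\right) \left(- \frac{4}{13}\right) - 364 = \left(166 \cdot \frac{1}{245} - - \frac{9}{2}\right) \left(- \frac{4}{13}\right) - 364 = \left(\frac{166}{245} + \frac{9}{2}\right) \left(- \frac{4}{13}\right) - 364 = \frac{2537}{490} \left(- \frac{4}{13}\right) - 364 = - \frac{5074}{3185} - 364 = - \frac{1164414}{3185}$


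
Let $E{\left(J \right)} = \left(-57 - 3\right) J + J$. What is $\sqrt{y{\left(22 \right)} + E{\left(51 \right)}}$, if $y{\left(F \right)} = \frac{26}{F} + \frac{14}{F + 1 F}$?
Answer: $\frac{i \sqrt{12030}}{2} \approx 54.841 i$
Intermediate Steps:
$E{\left(J \right)} = - 59 J$ ($E{\left(J \right)} = \left(-57 - 3\right) J + J = - 60 J + J = - 59 J$)
$y{\left(F \right)} = \frac{33}{F}$ ($y{\left(F \right)} = \frac{26}{F} + \frac{14}{F + F} = \frac{26}{F} + \frac{14}{2 F} = \frac{26}{F} + 14 \frac{1}{2 F} = \frac{26}{F} + \frac{7}{F} = \frac{33}{F}$)
$\sqrt{y{\left(22 \right)} + E{\left(51 \right)}} = \sqrt{\frac{33}{22} - 3009} = \sqrt{33 \cdot \frac{1}{22} - 3009} = \sqrt{\frac{3}{2} - 3009} = \sqrt{- \frac{6015}{2}} = \frac{i \sqrt{12030}}{2}$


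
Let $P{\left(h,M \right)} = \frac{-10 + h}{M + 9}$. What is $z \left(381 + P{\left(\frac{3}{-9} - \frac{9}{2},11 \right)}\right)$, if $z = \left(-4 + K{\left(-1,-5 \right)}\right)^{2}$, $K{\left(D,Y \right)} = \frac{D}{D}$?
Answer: $\frac{136893}{40} \approx 3422.3$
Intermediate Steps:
$K{\left(D,Y \right)} = 1$
$P{\left(h,M \right)} = \frac{-10 + h}{9 + M}$
$z = 9$ ($z = \left(-4 + 1\right)^{2} = \left(-3\right)^{2} = 9$)
$z \left(381 + P{\left(\frac{3}{-9} - \frac{9}{2},11 \right)}\right) = 9 \left(381 + \frac{-10 + \left(\frac{3}{-9} - \frac{9}{2}\right)}{9 + 11}\right) = 9 \left(381 + \frac{-10 + \left(3 \left(- \frac{1}{9}\right) - \frac{9}{2}\right)}{20}\right) = 9 \left(381 + \frac{-10 - \frac{29}{6}}{20}\right) = 9 \left(381 + \frac{1}{20} \left(- \frac{89}{6}\right)\right) = 9 \left(381 - \frac{89}{120}\right) = 9 \cdot \frac{45631}{120} = \frac{136893}{40}$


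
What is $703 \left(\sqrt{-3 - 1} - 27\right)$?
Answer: $-18981 + 1406 i \approx -18981.0 + 1406.0 i$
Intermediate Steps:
$703 \left(\sqrt{-3 - 1} - 27\right) = 703 \left(\sqrt{-4} - 27\right) = 703 \left(2 i - 27\right) = 703 \left(-27 + 2 i\right) = -18981 + 1406 i$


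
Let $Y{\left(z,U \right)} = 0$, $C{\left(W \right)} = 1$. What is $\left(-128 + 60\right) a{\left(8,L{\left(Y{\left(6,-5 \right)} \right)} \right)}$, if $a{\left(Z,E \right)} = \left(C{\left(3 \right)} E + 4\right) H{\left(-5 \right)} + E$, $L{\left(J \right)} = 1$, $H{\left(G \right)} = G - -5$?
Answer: $-68$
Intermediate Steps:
$H{\left(G \right)} = 5 + G$ ($H{\left(G \right)} = G + 5 = 5 + G$)
$a{\left(Z,E \right)} = E$ ($a{\left(Z,E \right)} = \left(1 E + 4\right) \left(5 - 5\right) + E = \left(E + 4\right) 0 + E = \left(4 + E\right) 0 + E = 0 + E = E$)
$\left(-128 + 60\right) a{\left(8,L{\left(Y{\left(6,-5 \right)} \right)} \right)} = \left(-128 + 60\right) 1 = \left(-68\right) 1 = -68$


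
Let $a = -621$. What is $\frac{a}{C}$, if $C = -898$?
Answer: $\frac{621}{898} \approx 0.69154$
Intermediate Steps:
$\frac{a}{C} = - \frac{621}{-898} = \left(-621\right) \left(- \frac{1}{898}\right) = \frac{621}{898}$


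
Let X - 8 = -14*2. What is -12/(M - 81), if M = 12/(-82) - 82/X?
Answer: 4920/31589 ≈ 0.15575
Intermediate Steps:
X = -20 (X = 8 - 14*2 = 8 - 28 = -20)
M = 1621/410 (M = 12/(-82) - 82/(-20) = 12*(-1/82) - 82*(-1/20) = -6/41 + 41/10 = 1621/410 ≈ 3.9537)
-12/(M - 81) = -12/(1621/410 - 81) = -12/(-31589/410) = -12*(-410/31589) = 4920/31589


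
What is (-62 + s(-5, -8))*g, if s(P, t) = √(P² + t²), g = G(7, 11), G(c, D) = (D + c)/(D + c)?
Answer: -62 + √89 ≈ -52.566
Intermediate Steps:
G(c, D) = 1
g = 1
(-62 + s(-5, -8))*g = (-62 + √((-5)² + (-8)²))*1 = (-62 + √(25 + 64))*1 = (-62 + √89)*1 = -62 + √89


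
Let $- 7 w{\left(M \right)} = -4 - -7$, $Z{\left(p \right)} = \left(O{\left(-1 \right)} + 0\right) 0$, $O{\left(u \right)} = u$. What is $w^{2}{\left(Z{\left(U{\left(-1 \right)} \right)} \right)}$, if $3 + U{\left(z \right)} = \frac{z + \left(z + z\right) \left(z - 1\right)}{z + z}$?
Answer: $\frac{9}{49} \approx 0.18367$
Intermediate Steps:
$U{\left(z \right)} = -3 + \frac{z + 2 z \left(-1 + z\right)}{2 z}$ ($U{\left(z \right)} = -3 + \frac{z + \left(z + z\right) \left(z - 1\right)}{z + z} = -3 + \frac{z + 2 z \left(-1 + z\right)}{2 z}$)
$Z{\left(p \right)} = 0$ ($Z{\left(p \right)} = \left(-1 + 0\right) 0 = \left(-1\right) 0 = 0$)
$w{\left(M \right)} = - \frac{3}{7}$ ($w{\left(M \right)} = - \frac{-4 - -7}{7} = - \frac{-4 + 7}{7} = \left(- \frac{1}{7}\right) 3 = - \frac{3}{7}$)
$w^{2}{\left(Z{\left(U{\left(-1 \right)} \right)} \right)} = \left(- \frac{3}{7}\right)^{2} = \frac{9}{49}$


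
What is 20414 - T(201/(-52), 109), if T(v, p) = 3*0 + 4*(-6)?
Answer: 20438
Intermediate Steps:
T(v, p) = -24 (T(v, p) = 0 - 24 = -24)
20414 - T(201/(-52), 109) = 20414 - 1*(-24) = 20414 + 24 = 20438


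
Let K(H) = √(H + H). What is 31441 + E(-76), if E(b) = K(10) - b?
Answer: 31517 + 2*√5 ≈ 31521.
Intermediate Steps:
K(H) = √2*√H (K(H) = √(2*H) = √2*√H)
E(b) = -b + 2*√5 (E(b) = √2*√10 - b = 2*√5 - b = -b + 2*√5)
31441 + E(-76) = 31441 + (-1*(-76) + 2*√5) = 31441 + (76 + 2*√5) = 31517 + 2*√5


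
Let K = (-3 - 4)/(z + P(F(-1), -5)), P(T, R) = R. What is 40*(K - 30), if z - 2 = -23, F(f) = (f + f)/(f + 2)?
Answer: -15460/13 ≈ -1189.2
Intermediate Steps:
F(f) = 2*f/(2 + f) (F(f) = (2*f)/(2 + f) = 2*f/(2 + f))
z = -21 (z = 2 - 23 = -21)
K = 7/26 (K = (-3 - 4)/(-21 - 5) = -7/(-26) = -7*(-1/26) = 7/26 ≈ 0.26923)
40*(K - 30) = 40*(7/26 - 30) = 40*(-773/26) = -15460/13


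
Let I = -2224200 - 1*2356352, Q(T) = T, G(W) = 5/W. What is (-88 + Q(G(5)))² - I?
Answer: 4588121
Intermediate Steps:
I = -4580552 (I = -2224200 - 2356352 = -4580552)
(-88 + Q(G(5)))² - I = (-88 + 5/5)² - 1*(-4580552) = (-88 + 5*(⅕))² + 4580552 = (-88 + 1)² + 4580552 = (-87)² + 4580552 = 7569 + 4580552 = 4588121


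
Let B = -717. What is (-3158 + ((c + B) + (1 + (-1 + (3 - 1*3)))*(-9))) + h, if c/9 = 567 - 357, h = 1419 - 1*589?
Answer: -1155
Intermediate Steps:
h = 830 (h = 1419 - 589 = 830)
c = 1890 (c = 9*(567 - 357) = 9*210 = 1890)
(-3158 + ((c + B) + (1 + (-1 + (3 - 1*3)))*(-9))) + h = (-3158 + ((1890 - 717) + (1 + (-1 + (3 - 1*3)))*(-9))) + 830 = (-3158 + (1173 + (1 + (-1 + (3 - 3)))*(-9))) + 830 = (-3158 + (1173 + (1 + (-1 + 0))*(-9))) + 830 = (-3158 + (1173 + (1 - 1)*(-9))) + 830 = (-3158 + (1173 + 0*(-9))) + 830 = (-3158 + (1173 + 0)) + 830 = (-3158 + 1173) + 830 = -1985 + 830 = -1155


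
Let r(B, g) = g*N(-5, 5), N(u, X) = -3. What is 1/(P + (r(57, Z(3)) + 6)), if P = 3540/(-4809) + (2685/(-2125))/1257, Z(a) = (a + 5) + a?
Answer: -285454225/7917679512 ≈ -0.036053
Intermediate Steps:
Z(a) = 5 + 2*a (Z(a) = (5 + a) + a = 5 + 2*a)
r(B, g) = -3*g (r(B, g) = g*(-3) = -3*g)
P = -210415437/285454225 (P = 3540*(-1/4809) + (2685*(-1/2125))*(1/1257) = -1180/1603 - 537/425*1/1257 = -1180/1603 - 179/178075 = -210415437/285454225 ≈ -0.73713)
1/(P + (r(57, Z(3)) + 6)) = 1/(-210415437/285454225 + (-3*(5 + 2*3) + 6)) = 1/(-210415437/285454225 + (-3*(5 + 6) + 6)) = 1/(-210415437/285454225 + (-3*11 + 6)) = 1/(-210415437/285454225 + (-33 + 6)) = 1/(-210415437/285454225 - 27) = 1/(-7917679512/285454225) = -285454225/7917679512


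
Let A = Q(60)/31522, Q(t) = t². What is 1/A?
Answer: 15761/1800 ≈ 8.7561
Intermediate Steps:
A = 1800/15761 (A = 60²/31522 = 3600*(1/31522) = 1800/15761 ≈ 0.11421)
1/A = 1/(1800/15761) = 15761/1800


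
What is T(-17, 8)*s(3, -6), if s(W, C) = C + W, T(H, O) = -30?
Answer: 90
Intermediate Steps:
T(-17, 8)*s(3, -6) = -30*(-6 + 3) = -30*(-3) = 90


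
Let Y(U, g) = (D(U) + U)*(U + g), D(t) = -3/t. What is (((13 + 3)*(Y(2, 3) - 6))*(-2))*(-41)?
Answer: -4592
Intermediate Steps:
Y(U, g) = (U + g)*(U - 3/U) (Y(U, g) = (-3/U + U)*(U + g) = (U - 3/U)*(U + g) = (U + g)*(U - 3/U))
(((13 + 3)*(Y(2, 3) - 6))*(-2))*(-41) = (((13 + 3)*((-3 + 2² + 2*3 - 3*3/2) - 6))*(-2))*(-41) = ((16*((-3 + 4 + 6 - 3*3*½) - 6))*(-2))*(-41) = ((16*((-3 + 4 + 6 - 9/2) - 6))*(-2))*(-41) = ((16*(5/2 - 6))*(-2))*(-41) = ((16*(-7/2))*(-2))*(-41) = -56*(-2)*(-41) = 112*(-41) = -4592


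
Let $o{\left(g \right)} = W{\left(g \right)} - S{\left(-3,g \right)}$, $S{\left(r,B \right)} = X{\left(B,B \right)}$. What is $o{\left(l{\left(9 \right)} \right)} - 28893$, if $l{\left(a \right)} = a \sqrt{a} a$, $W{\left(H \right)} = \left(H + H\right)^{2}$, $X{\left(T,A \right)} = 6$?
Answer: $207297$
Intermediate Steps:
$S{\left(r,B \right)} = 6$
$W{\left(H \right)} = 4 H^{2}$ ($W{\left(H \right)} = \left(2 H\right)^{2} = 4 H^{2}$)
$l{\left(a \right)} = a^{\frac{5}{2}}$ ($l{\left(a \right)} = a^{\frac{3}{2}} a = a^{\frac{5}{2}}$)
$o{\left(g \right)} = -6 + 4 g^{2}$ ($o{\left(g \right)} = 4 g^{2} - 6 = -6 + 4 g^{2}$)
$o{\left(l{\left(9 \right)} \right)} - 28893 = \left(-6 + 4 \left(9^{\frac{5}{2}}\right)^{2}\right) - 28893 = \left(-6 + 4 \cdot 243^{2}\right) - 28893 = \left(-6 + 4 \cdot 59049\right) - 28893 = \left(-6 + 236196\right) - 28893 = 236190 - 28893 = 207297$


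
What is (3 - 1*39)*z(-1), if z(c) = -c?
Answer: -36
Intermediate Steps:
(3 - 1*39)*z(-1) = (3 - 1*39)*(-1*(-1)) = (3 - 39)*1 = -36*1 = -36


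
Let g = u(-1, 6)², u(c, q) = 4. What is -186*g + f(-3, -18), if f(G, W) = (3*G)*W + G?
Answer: -2817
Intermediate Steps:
f(G, W) = G + 3*G*W (f(G, W) = 3*G*W + G = G + 3*G*W)
g = 16 (g = 4² = 16)
-186*g + f(-3, -18) = -186*16 - 3*(1 + 3*(-18)) = -2976 - 3*(1 - 54) = -2976 - 3*(-53) = -2976 + 159 = -2817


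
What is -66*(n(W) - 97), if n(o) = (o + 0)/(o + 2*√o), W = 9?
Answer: 31812/5 ≈ 6362.4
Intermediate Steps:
n(o) = o/(o + 2*√o)
-66*(n(W) - 97) = -66*(9/(9 + 2*√9) - 97) = -66*(9/(9 + 2*3) - 97) = -66*(9/(9 + 6) - 97) = -66*(9/15 - 97) = -66*(9*(1/15) - 97) = -66*(⅗ - 97) = -66*(-482/5) = 31812/5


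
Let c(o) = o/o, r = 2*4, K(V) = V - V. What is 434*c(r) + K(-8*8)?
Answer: 434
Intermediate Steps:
K(V) = 0
r = 8
c(o) = 1
434*c(r) + K(-8*8) = 434*1 + 0 = 434 + 0 = 434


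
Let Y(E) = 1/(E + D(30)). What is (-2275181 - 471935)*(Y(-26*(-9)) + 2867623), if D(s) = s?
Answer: -519927740354467/66 ≈ -7.8777e+12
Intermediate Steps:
Y(E) = 1/(30 + E) (Y(E) = 1/(E + 30) = 1/(30 + E))
(-2275181 - 471935)*(Y(-26*(-9)) + 2867623) = (-2275181 - 471935)*(1/(30 - 26*(-9)) + 2867623) = -2747116*(1/(30 + 234) + 2867623) = -2747116*(1/264 + 2867623) = -2747116*757052473/264 = -519927740354467/66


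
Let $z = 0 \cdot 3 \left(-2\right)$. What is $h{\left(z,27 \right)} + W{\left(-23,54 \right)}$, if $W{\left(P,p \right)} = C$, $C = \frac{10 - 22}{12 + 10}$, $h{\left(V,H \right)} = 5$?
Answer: $\frac{49}{11} \approx 4.4545$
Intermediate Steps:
$z = 0$ ($z = 0 \left(-2\right) = 0$)
$C = - \frac{6}{11}$ ($C = - \frac{12}{22} = \left(-12\right) \frac{1}{22} = - \frac{6}{11} \approx -0.54545$)
$W{\left(P,p \right)} = - \frac{6}{11}$
$h{\left(z,27 \right)} + W{\left(-23,54 \right)} = 5 - \frac{6}{11} = \frac{49}{11}$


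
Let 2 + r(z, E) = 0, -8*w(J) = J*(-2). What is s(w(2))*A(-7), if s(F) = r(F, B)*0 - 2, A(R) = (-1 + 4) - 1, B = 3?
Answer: -4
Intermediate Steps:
w(J) = J/4 (w(J) = -J*(-2)/8 = -(-1)*J/4 = J/4)
r(z, E) = -2 (r(z, E) = -2 + 0 = -2)
A(R) = 2 (A(R) = 3 - 1 = 2)
s(F) = -2 (s(F) = -2*0 - 2 = 0 - 2 = -2)
s(w(2))*A(-7) = -2*2 = -4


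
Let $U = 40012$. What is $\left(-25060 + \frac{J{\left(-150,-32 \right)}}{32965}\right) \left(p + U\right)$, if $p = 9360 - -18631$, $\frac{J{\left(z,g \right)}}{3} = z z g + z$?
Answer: $- \frac{11264878518010}{6593} \approx -1.7086 \cdot 10^{9}$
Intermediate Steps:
$J{\left(z,g \right)} = 3 z + 3 g z^{2}$ ($J{\left(z,g \right)} = 3 \left(z z g + z\right) = 3 \left(z^{2} g + z\right) = 3 \left(g z^{2} + z\right) = 3 \left(z + g z^{2}\right) = 3 z + 3 g z^{2}$)
$p = 27991$ ($p = 9360 + 18631 = 27991$)
$\left(-25060 + \frac{J{\left(-150,-32 \right)}}{32965}\right) \left(p + U\right) = \left(-25060 + \frac{3 \left(-150\right) \left(1 - -4800\right)}{32965}\right) \left(27991 + 40012\right) = \left(-25060 + 3 \left(-150\right) \left(1 + 4800\right) \frac{1}{32965}\right) 68003 = \left(-25060 + 3 \left(-150\right) 4801 \cdot \frac{1}{32965}\right) 68003 = \left(-25060 - \frac{432090}{6593}\right) 68003 = \left(- \frac{165652670}{6593}\right) 68003 = - \frac{11264878518010}{6593}$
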